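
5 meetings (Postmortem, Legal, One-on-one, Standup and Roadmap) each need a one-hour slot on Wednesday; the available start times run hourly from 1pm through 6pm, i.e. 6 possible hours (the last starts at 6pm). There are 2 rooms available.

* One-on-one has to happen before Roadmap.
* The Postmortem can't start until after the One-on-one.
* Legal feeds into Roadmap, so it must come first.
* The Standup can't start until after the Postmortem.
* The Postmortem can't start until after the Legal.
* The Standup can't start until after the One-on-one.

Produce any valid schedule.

Roadmap=2pm, Postmortem=2pm, Standup=3pm, One-on-one=1pm, Legal=1pm

Checking: Legal(1pm) before Roadmap(2pm); Postmortem(2pm) before Standup(3pm); One-on-one(1pm) before Postmortem(2pm); One-on-one(1pm) before Standup(3pm); Legal(1pm) before Postmortem(2pm); One-on-one(1pm) before Roadmap(2pm); max 2 per hour (cap 2).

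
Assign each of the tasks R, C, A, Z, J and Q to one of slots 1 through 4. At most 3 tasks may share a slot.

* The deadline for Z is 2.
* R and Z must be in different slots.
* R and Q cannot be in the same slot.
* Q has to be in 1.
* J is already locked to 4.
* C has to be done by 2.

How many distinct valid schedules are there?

37

Splitting on R: it can be 2 (7), 3 (15), 4 (15). Listing each branch's schedules as (C, A, Z, J, Q):
R=2: (1,2,1,4,1) (1,3,1,4,1) (1,4,1,4,1) (2,1,1,4,1) (2,2,1,4,1) (2,3,1,4,1) (2,4,1,4,1) — 7.
R=3: (1,1,2,4,1) (1,2,1,4,1) (1,2,2,4,1) (1,3,1,4,1) (1,3,2,4,1) (1,4,1,4,1) (1,4,2,4,1) (2,1,1,4,1) (2,1,2,4,1) (2,2,1,4,1) (2,2,2,4,1) (2,3,1,4,1) (2,3,2,4,1) (2,4,1,4,1) (2,4,2,4,1) — 15.
R=4: (1,1,2,4,1) (1,2,1,4,1) (1,2,2,4,1) (1,3,1,4,1) (1,3,2,4,1) (1,4,1,4,1) (1,4,2,4,1) (2,1,1,4,1) (2,1,2,4,1) (2,2,1,4,1) (2,2,2,4,1) (2,3,1,4,1) (2,3,2,4,1) (2,4,1,4,1) (2,4,2,4,1) — 15.
Summing: 7 + 15 + 15 = 37.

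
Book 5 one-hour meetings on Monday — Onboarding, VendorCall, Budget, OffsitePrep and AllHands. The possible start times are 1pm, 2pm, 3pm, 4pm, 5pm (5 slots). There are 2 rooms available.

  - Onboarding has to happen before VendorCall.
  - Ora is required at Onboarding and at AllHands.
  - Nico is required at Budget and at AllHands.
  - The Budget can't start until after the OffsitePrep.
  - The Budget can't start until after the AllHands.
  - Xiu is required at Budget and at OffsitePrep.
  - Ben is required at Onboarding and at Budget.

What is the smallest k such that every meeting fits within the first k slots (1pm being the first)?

The precedence chain requires at least 2 distinct slots.
With at most 2 per slot and 5 meetings, at least 3 slots are needed.
3 works (last occupied slot: 3pm): for example Onboarding -> 1pm; Budget -> 3pm; VendorCall -> 2pm; AllHands -> 2pm; OffsitePrep -> 1pm.

3 slots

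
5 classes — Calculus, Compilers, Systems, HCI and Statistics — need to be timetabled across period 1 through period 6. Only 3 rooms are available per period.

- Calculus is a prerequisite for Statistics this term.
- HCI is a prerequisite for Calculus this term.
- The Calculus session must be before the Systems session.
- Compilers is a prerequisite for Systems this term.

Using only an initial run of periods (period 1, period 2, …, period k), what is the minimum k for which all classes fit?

The precedence chain requires at least 3 distinct periods.
With at most 3 per period and 5 classes, at least 2 periods are needed.
3 works (last occupied period: period 3): for example Compilers -> period 1; Calculus -> period 2; Statistics -> period 3; HCI -> period 1; Systems -> period 3.

3 periods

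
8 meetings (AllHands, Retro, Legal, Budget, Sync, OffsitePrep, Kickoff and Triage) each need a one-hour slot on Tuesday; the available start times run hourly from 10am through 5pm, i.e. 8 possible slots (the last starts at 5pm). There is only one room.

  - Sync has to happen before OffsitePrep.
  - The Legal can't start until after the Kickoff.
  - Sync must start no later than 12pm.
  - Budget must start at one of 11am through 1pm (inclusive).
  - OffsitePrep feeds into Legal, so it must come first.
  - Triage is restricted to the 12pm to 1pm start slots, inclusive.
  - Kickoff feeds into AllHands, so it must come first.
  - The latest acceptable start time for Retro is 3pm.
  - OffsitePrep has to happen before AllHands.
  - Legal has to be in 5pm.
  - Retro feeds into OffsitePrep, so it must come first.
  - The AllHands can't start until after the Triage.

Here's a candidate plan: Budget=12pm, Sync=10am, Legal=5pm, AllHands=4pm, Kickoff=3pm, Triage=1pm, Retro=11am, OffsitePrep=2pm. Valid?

Yes, all constraints hold

There is only one room — holds.
The AllHands can't start until after the Triage — holds.
Budget must start at one of 11am through 1pm (inclusive) — holds.
Triage is restricted to the 12pm to 1pm start slots, inclusive — holds.
Sync has to happen before OffsitePrep — holds.
The latest acceptable start time for Retro is 3pm — holds.
Sync must start no later than 12pm — holds.
Retro feeds into OffsitePrep, so it must come first — holds.
OffsitePrep has to happen before AllHands — holds.
Kickoff feeds into AllHands, so it must come first — holds.
OffsitePrep feeds into Legal, so it must come first — holds.
Legal has to be in 5pm — holds.
The Legal can't start until after the Kickoff — holds.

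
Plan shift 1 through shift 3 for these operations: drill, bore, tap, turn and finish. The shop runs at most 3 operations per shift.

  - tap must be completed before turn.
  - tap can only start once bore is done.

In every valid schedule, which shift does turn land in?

shift 3

Precedence pushes turn to at least shift 3.
So turn is pinned to shift 3.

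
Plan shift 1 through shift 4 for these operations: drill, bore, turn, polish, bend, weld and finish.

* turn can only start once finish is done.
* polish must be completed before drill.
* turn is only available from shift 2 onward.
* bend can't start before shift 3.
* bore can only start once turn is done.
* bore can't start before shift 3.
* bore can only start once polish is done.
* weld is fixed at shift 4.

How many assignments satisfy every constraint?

Splitting on drill: it can be shift 2 (8), shift 3 (16), shift 4 (22). Listing each branch's schedules as (bore, turn, polish, bend, weld, finish) by shift number:
drill=shift 2: (3,2,1,3,4,1) (3,2,1,4,4,1) (4,2,1,3,4,1) (4,2,1,4,4,1) (4,3,1,3,4,1) (4,3,1,3,4,2) (4,3,1,4,4,1) (4,3,1,4,4,2) — 8.
drill=shift 3: (3,2,1,3,4,1) (3,2,1,4,4,1) (3,2,2,3,4,1) (3,2,2,4,4,1) (4,2,1,3,4,1) (4,2,1,4,4,1) (4,2,2,3,4,1) (4,2,2,4,4,1) (4,3,1,3,4,1) (4,3,1,3,4,2) (4,3,1,4,4,1) (4,3,1,4,4,2) (4,3,2,3,4,1) (4,3,2,3,4,2) (4,3,2,4,4,1) (4,3,2,4,4,2) — 16.
drill=shift 4: (3,2,1,3,4,1) (3,2,1,4,4,1) (3,2,2,3,4,1) (3,2,2,4,4,1) (4,2,1,3,4,1) (4,2,1,4,4,1) (4,2,2,3,4,1) (4,2,2,4,4,1) (4,2,3,3,4,1) (4,2,3,4,4,1) (4,3,1,3,4,1) (4,3,1,3,4,2) (4,3,1,4,4,1) (4,3,1,4,4,2) (4,3,2,3,4,1) (4,3,2,3,4,2) (4,3,2,4,4,1) (4,3,2,4,4,2) (4,3,3,3,4,1) (4,3,3,3,4,2) (4,3,3,4,4,1) (4,3,3,4,4,2) — 22.
Summing: 8 + 16 + 22 = 46.

46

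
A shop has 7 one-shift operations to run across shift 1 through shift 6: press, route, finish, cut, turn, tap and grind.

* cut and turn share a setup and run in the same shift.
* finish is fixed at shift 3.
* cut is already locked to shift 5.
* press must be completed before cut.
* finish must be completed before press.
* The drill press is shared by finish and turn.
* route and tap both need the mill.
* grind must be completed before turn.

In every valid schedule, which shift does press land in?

shift 4

finish is fixed at shift 3 and must come before press, so press is at least shift 4.
cut is fixed at shift 5 and must come after press, so press is at most shift 4.
So press must be shift 4.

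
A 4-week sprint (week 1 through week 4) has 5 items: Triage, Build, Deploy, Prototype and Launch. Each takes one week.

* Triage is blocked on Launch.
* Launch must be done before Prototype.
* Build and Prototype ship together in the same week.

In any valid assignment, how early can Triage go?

Precedence pushes Triage to at least week 2.
Triage at week 2 is achievable: Deploy -> week 1; Build -> week 2; Triage -> week 2; Prototype -> week 2; Launch -> week 1.

week 2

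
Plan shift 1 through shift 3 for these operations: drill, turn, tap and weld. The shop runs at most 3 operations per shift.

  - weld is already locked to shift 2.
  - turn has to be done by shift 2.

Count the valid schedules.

17

Splitting on drill: it can be shift 1 (6), shift 2 (5), shift 3 (6). Listing each branch's schedules as (turn, tap, weld) by shift number:
drill=shift 1: (1,1,2) (1,2,2) (1,3,2) (2,1,2) (2,2,2) (2,3,2) — 6.
drill=shift 2: (1,1,2) (1,2,2) (1,3,2) (2,1,2) (2,3,2) — 5.
drill=shift 3: (1,1,2) (1,2,2) (1,3,2) (2,1,2) (2,2,2) (2,3,2) — 6.
Summing: 6 + 5 + 6 = 17.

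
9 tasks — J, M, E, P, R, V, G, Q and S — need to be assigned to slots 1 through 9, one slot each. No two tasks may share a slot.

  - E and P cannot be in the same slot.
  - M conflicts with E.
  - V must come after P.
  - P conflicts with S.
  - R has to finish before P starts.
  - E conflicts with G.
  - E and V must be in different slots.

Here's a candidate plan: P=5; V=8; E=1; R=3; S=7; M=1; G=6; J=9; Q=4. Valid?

No — it violates: M conflicts with E

R has to finish before P starts — holds.
P conflicts with S — holds.
E and P cannot be in the same slot — holds.
V must come after P — holds.
No two tasks may share a slot — violated.
E conflicts with G — holds.
E and V must be in different slots — holds.
M conflicts with E — violated.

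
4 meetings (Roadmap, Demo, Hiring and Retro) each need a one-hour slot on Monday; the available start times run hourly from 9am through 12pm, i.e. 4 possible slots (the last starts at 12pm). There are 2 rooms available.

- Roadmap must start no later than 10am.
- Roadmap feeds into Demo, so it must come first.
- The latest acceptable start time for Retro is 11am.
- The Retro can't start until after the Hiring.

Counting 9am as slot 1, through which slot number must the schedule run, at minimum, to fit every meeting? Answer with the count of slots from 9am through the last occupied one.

The precedence chain requires at least 2 distinct slots.
With at most 2 per slot and 4 meetings, at least 2 slots are needed.
2 works (last occupied slot: 10am): for example Demo=10am, Retro=10am, Hiring=9am, Roadmap=9am.

2 slots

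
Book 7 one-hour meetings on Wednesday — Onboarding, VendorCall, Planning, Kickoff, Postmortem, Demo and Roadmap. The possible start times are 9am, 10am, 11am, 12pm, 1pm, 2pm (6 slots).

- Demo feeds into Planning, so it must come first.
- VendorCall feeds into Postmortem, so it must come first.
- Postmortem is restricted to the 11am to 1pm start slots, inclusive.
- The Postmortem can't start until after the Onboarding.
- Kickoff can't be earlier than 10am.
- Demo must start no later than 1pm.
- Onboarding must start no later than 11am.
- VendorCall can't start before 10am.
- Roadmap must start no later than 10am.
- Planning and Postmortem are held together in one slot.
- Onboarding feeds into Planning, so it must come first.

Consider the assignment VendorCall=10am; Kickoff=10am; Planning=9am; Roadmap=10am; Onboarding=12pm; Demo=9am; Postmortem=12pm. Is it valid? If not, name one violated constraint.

Roadmap must start no later than 10am — holds.
VendorCall can't start before 10am — holds.
Demo feeds into Planning, so it must come first — violated.
Postmortem is restricted to the 11am to 1pm start slots, inclusive — holds.
Kickoff can't be earlier than 10am — holds.
VendorCall feeds into Postmortem, so it must come first — holds.
Onboarding feeds into Planning, so it must come first — violated.
Demo must start no later than 1pm — holds.
Planning and Postmortem are held together in one slot — violated.
Onboarding must start no later than 11am — violated.
The Postmortem can't start until after the Onboarding — violated.

No. Onboarding feeds into Planning, so it must come first is not satisfied.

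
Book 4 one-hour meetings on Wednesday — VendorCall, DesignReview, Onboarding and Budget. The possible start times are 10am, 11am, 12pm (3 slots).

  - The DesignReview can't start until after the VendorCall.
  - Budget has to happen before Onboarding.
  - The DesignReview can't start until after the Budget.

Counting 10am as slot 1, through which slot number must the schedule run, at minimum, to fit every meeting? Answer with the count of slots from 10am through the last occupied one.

The precedence chain requires at least 2 distinct slots.
2 works (last occupied slot: 11am): for example DesignReview=11am, Budget=10am, VendorCall=10am, Onboarding=11am.

2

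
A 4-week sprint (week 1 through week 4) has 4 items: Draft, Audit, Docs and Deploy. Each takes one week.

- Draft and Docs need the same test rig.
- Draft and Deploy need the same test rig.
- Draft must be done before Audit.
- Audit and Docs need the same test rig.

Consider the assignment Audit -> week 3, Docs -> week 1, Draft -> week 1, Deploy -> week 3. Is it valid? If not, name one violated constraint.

Draft must be done before Audit — holds.
Audit and Docs need the same test rig — holds.
Draft and Docs need the same test rig — violated.
Draft and Deploy need the same test rig — holds.

No — it violates: Draft and Docs need the same test rig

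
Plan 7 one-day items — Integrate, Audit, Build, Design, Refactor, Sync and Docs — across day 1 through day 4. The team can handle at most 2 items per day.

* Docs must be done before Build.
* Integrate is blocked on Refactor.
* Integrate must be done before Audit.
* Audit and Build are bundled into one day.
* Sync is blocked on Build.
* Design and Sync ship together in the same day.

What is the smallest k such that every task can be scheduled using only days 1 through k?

The precedence chain requires at least 4 distinct days.
With at most 2 per day and 7 tasks, at least 4 days are needed.
4 works (last occupied day: day 4): for example Integrate=day 2; Build=day 3; Audit=day 3; Design=day 4; Docs=day 1; Refactor=day 1; Sync=day 4.

4 days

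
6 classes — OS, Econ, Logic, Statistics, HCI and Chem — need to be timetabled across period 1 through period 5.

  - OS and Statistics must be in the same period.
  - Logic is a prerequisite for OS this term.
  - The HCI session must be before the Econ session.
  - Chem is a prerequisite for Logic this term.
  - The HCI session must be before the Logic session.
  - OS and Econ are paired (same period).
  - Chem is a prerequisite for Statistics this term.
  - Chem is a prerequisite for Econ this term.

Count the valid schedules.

20

Splitting on OS: it can be period 3 (1), period 4 (5), period 5 (14). Listing each branch's schedules as (Econ, Logic, Statistics, HCI, Chem) by period number:
OS=period 3: (3,2,3,1,1) — 1.
OS=period 4: (4,2,4,1,1) (4,3,4,1,1) (4,3,4,1,2) (4,3,4,2,1) (4,3,4,2,2) — 5.
OS=period 5: (5,2,5,1,1) (5,3,5,1,1) (5,3,5,1,2) (5,3,5,2,1) (5,3,5,2,2) (5,4,5,1,1) (5,4,5,1,2) (5,4,5,1,3) (5,4,5,2,1) (5,4,5,2,2) (5,4,5,2,3) (5,4,5,3,1) (5,4,5,3,2) (5,4,5,3,3) — 14.
Summing: 1 + 5 + 14 = 20.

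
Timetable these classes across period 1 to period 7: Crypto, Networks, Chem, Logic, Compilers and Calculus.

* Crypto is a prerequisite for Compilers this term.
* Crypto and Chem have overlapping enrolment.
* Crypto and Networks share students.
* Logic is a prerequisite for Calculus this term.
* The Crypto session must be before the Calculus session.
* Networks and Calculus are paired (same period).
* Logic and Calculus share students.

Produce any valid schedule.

Crypto=period 1; Networks=period 2; Chem=period 2; Compilers=period 2; Logic=period 1; Calculus=period 2

Checking: Crypto(period 1) before Calculus(period 2); Crypto(period 1) before Compilers(period 2); Logic(period 1) before Calculus(period 2); Crypto(period 1) != Chem(period 2); Crypto(period 1) != Networks(period 2); Logic(period 1) != Calculus(period 2); Networks = Calculus = period 2.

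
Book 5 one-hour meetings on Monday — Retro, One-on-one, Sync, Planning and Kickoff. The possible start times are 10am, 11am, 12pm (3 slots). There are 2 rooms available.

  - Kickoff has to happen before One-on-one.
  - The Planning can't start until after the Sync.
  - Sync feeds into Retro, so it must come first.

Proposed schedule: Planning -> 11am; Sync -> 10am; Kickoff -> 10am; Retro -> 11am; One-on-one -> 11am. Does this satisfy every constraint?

Invalid. There are 2 rooms available.

Kickoff has to happen before One-on-one — holds.
Sync feeds into Retro, so it must come first — holds.
The Planning can't start until after the Sync — holds.
There are 2 rooms available — violated.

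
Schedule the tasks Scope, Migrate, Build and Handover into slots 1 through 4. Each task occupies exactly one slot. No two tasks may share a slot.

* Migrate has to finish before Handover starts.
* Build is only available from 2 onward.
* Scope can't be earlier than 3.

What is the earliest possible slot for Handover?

2

Precedence pushes Handover to at least 2.
Handover at 2 is achievable: Build=4; Scope=3; Handover=2; Migrate=1.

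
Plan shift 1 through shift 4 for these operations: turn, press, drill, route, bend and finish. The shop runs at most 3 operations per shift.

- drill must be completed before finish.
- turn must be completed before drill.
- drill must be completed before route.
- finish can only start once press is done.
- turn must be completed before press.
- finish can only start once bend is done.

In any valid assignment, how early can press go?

shift 2

Precedence pushes press to at least shift 2; downstream work caps press at shift 3.
press at shift 2 is achievable: press in shift 2; drill in shift 2; bend in shift 1; route in shift 3; finish in shift 3; turn in shift 1.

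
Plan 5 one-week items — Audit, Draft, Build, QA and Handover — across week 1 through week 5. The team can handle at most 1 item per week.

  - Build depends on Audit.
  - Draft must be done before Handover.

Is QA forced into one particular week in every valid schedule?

No

QA can be week 1 (e.g. Handover -> week 5, Audit -> week 2, Draft -> week 3, QA -> week 1, Build -> week 4) or week 2 (e.g. Draft=week 3; Audit=week 1; QA=week 2; Build=week 4; Handover=week 5).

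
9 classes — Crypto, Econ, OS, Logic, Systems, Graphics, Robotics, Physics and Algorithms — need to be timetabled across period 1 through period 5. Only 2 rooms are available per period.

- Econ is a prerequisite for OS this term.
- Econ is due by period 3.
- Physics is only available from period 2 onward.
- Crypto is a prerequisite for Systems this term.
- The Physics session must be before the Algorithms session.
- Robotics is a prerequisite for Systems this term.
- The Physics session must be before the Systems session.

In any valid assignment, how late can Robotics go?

period 4

Downstream work caps Robotics at period 4.
Robotics at period 4 is achievable: Algorithms -> period 3, Systems -> period 5, Logic -> period 3, Econ -> period 1, Robotics -> period 4, OS -> period 2, Physics -> period 2, Crypto -> period 1, Graphics -> period 4.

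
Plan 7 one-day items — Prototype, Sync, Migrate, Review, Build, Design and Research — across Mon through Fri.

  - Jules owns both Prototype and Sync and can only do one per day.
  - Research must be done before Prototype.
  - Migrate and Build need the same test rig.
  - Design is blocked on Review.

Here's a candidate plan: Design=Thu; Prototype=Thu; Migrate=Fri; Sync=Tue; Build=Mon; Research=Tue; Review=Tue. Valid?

Design is blocked on Review — holds.
Research must be done before Prototype — holds.
Jules owns both Prototype and Sync and can only do one per day — holds.
Migrate and Build need the same test rig — holds.

Yes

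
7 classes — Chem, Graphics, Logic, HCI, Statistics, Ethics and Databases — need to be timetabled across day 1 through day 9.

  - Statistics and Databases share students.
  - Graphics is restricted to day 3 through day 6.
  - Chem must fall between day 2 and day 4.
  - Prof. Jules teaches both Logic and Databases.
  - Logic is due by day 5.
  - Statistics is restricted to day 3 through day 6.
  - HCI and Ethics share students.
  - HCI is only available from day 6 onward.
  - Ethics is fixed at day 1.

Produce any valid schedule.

Databases=day 2; HCI=day 6; Logic=day 1; Chem=day 2; Statistics=day 3; Ethics=day 1; Graphics=day 3

Checking: Logic(day 1) != Databases(day 2); HCI(day 6) != Ethics(day 1); Statistics(day 3) != Databases(day 2); Statistics=day 3 in [day 3,day 6]; HCI=day 6 in [day 6,day 9]; Graphics=day 3 in [day 3,day 6]; Chem=day 2 in [day 2,day 4]; Logic=day 1 in [day 1,day 5]; Ethics=day 1 in [day 1,day 1].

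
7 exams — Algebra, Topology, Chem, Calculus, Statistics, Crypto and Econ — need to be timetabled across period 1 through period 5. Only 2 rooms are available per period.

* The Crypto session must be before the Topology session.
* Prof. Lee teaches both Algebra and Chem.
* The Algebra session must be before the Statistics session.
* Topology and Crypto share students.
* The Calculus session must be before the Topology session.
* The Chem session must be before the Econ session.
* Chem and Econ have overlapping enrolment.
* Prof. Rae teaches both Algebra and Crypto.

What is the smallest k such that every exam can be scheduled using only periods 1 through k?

4 periods

The precedence chain requires at least 2 distinct periods.
With at most 2 per period and 7 exams, at least 4 periods are needed.
4 works (last occupied period: period 4): for example Calculus -> period 1; Econ -> period 4; Statistics -> period 3; Chem -> period 3; Algebra -> period 2; Crypto -> period 1; Topology -> period 2.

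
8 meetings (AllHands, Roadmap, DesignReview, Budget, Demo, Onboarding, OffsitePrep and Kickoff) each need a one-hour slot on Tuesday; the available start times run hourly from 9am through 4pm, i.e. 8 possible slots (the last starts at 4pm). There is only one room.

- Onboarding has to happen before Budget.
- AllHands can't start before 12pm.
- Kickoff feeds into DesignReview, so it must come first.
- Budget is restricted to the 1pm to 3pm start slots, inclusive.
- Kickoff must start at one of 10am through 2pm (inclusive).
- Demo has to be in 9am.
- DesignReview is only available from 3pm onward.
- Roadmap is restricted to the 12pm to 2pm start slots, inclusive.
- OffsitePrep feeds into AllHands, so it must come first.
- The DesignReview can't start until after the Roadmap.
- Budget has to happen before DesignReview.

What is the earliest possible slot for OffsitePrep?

Downstream work caps OffsitePrep at 3pm.
OffsitePrep at 10am is achievable: Demo in 9am, Onboarding in 11am, DesignReview in 3pm, Roadmap in 12pm, OffsitePrep in 10am, AllHands in 4pm, Kickoff in 2pm, Budget in 1pm.
Nothing earlier works — the capacity limit rule out every slot before 10am.

10am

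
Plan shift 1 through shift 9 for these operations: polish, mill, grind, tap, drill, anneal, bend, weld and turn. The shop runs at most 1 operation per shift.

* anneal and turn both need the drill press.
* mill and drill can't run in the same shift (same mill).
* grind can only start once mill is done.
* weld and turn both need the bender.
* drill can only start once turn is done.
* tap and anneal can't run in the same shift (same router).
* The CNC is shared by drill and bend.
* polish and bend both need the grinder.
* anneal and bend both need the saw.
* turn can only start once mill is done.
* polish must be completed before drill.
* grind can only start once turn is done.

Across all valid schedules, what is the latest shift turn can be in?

Precedence pushes turn to at least shift 2; downstream work caps turn at shift 8.
turn at shift 7 is achievable: polish=shift 2, anneal=shift 4, drill=shift 9, mill=shift 1, grind=shift 8, weld=shift 6, tap=shift 3, turn=shift 7, bend=shift 5.
Nothing later works — the conflict and capacity constraints rule out every shift after shift 7.

shift 7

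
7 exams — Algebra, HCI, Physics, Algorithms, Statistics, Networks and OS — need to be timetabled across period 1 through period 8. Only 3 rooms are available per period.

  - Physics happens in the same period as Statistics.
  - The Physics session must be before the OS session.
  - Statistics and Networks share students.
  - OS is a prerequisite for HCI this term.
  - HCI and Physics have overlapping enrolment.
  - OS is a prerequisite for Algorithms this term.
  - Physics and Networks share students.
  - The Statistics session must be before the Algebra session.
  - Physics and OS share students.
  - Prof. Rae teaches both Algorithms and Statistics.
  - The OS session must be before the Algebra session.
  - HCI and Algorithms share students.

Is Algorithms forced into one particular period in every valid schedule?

No

Algorithms can be period 3 (e.g. Physics=period 1, Statistics=period 1, Algorithms=period 3, Networks=period 2, OS=period 2, HCI=period 4, Algebra=period 3) or period 4 (e.g. Physics -> period 1, Networks -> period 2, Algorithms -> period 4, Statistics -> period 1, OS -> period 2, Algebra -> period 3, HCI -> period 3).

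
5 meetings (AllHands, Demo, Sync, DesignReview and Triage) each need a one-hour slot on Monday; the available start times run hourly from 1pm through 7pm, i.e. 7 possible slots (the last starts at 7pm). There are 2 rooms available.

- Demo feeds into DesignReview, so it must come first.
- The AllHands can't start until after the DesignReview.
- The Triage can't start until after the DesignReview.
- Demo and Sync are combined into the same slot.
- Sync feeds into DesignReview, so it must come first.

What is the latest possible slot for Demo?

Downstream work caps Demo at 5pm.
Demo at 5pm is achievable: Triage=7pm; Demo=5pm; AllHands=7pm; Sync=5pm; DesignReview=6pm.

5pm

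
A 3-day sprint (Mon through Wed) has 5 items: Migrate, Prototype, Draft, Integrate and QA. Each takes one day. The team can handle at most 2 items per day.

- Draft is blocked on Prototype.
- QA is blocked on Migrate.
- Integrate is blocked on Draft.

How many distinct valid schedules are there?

Enumerating: Migrate in Mon, Integrate in Wed, Prototype in Mon, QA in Tue, Draft in Tue | Migrate -> Mon; Integrate -> Wed; QA -> Wed; Prototype -> Mon; Draft -> Tue | Migrate=Tue, QA=Wed, Prototype=Mon, Integrate=Wed, Draft=Tue.

3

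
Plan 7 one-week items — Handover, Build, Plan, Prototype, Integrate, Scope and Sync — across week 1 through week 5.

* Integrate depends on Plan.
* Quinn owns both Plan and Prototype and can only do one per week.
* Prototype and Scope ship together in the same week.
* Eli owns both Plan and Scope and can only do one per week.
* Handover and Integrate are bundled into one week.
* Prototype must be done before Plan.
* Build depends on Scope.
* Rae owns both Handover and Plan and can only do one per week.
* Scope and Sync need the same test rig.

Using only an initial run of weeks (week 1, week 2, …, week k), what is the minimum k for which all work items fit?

3 weeks

The precedence chain requires at least 3 distinct weeks.
3 works (last occupied week: week 3): for example Scope=week 1, Plan=week 2, Handover=week 3, Prototype=week 1, Integrate=week 3, Sync=week 2, Build=week 2.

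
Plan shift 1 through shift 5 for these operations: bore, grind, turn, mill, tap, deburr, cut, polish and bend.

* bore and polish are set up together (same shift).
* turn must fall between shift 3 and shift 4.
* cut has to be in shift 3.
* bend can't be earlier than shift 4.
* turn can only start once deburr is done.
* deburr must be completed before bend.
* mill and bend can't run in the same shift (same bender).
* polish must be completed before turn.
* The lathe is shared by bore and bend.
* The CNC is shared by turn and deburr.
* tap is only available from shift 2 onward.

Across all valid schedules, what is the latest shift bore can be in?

shift 3

Bore must be in the same shift as polish, which can't be after shift 3, so bore is at most shift 3.
bore at shift 3 is achievable: bend in shift 4; grind in shift 1; tap in shift 2; turn in shift 4; cut in shift 3; mill in shift 1; polish in shift 3; bore in shift 3; deburr in shift 1.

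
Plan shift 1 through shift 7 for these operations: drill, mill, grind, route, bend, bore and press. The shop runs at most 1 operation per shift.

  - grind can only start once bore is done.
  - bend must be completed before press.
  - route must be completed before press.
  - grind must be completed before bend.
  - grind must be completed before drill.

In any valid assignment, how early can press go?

shift 5

Precedence pushes press to at least shift 4.
press at shift 5 is achievable: bore=shift 1; drill=shift 6; mill=shift 7; press=shift 5; route=shift 4; bend=shift 3; grind=shift 2.
Nothing earlier works — the capacity limit rule out every shift before shift 5.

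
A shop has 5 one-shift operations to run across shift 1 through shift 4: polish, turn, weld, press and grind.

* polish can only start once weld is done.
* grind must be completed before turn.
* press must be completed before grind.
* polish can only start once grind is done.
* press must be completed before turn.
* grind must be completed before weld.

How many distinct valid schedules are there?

Enumerating: polish in shift 4, press in shift 1, turn in shift 3, weld in shift 3, grind in shift 2 | polish in shift 4; turn in shift 4; weld in shift 3; grind in shift 2; press in shift 1.

2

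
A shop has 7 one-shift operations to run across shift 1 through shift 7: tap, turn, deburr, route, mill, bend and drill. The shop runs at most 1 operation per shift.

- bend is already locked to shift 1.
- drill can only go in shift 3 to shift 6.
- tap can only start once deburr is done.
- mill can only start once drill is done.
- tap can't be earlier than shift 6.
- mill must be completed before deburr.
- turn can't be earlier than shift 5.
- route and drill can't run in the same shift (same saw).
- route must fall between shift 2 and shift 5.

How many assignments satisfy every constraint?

Enumerating: mill -> shift 4, bend -> shift 1, turn -> shift 7, deburr -> shift 5, route -> shift 2, tap -> shift 6, drill -> shift 3 | tap=shift 7, turn=shift 5, mill=shift 4, route=shift 2, deburr=shift 6, drill=shift 3, bend=shift 1 | drill in shift 3; turn in shift 6; tap in shift 7; bend in shift 1; mill in shift 4; deburr in shift 5; route in shift 2.

3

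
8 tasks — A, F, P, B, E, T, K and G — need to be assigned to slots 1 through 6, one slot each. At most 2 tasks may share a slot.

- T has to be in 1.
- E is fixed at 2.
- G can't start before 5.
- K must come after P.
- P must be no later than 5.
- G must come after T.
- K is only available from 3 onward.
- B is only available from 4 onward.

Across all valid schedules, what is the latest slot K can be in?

K is available from 3.
K at 6 is achievable: E=2; A=2; T=1; B=4; P=1; G=5; K=6; F=3.

6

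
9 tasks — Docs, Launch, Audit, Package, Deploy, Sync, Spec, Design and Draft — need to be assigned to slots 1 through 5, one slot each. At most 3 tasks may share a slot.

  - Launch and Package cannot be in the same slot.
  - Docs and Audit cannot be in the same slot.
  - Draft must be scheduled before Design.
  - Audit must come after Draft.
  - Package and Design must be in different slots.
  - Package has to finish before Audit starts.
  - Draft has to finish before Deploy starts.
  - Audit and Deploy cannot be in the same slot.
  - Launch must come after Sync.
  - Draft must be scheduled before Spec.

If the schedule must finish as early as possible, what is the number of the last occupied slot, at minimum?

The precedence chain requires at least 2 distinct slots.
With at most 3 per slot and 9 tasks, at least 3 slots are needed.
3 works (last occupied slot: 3): for example Audit in 2; Package in 1; Spec in 2; Launch in 2; Design in 3; Sync in 1; Draft in 1; Docs in 3; Deploy in 3.

slot 3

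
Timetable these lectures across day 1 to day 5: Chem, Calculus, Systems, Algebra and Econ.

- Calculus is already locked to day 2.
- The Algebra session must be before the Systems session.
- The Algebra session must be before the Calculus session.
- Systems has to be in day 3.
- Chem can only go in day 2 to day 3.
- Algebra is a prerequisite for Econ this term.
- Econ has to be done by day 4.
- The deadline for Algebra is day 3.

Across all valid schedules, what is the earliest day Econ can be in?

Precedence pushes Econ to at least day 2; Econ's own window allows nothing later than day 4.
Econ at day 2 is achievable: Econ=day 2, Systems=day 3, Calculus=day 2, Chem=day 2, Algebra=day 1.

day 2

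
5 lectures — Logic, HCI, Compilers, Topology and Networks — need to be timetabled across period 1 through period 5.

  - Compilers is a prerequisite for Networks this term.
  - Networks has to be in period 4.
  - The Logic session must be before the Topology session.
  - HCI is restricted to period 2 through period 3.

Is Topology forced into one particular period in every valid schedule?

Topology can be period 2 (e.g. HCI in period 2, Logic in period 1, Topology in period 2, Networks in period 4, Compilers in period 1) or period 3 (e.g. Compilers -> period 1, Networks -> period 4, HCI -> period 2, Topology -> period 3, Logic -> period 1).

No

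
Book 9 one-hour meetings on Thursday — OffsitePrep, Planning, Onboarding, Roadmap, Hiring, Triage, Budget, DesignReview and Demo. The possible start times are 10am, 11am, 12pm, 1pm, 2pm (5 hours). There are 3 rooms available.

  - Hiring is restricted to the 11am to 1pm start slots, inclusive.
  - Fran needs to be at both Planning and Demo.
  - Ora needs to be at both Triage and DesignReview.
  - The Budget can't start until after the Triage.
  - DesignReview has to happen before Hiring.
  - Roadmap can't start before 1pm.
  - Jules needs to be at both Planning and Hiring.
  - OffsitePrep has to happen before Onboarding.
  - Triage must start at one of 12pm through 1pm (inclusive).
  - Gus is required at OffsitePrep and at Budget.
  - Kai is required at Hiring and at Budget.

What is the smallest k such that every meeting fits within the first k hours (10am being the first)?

The precedence chain requires at least 2 distinct hours.
With at most 3 per hour and 9 meetings, at least 3 hours are needed.
Roadmap can't be placed before 1pm — that is hour 4 counting from 10am — so the schedule must run through at least 4 hours.
4 works (last occupied hour: 1pm): for example Planning -> 10am, OffsitePrep -> 10am, Onboarding -> 11am, Hiring -> 11am, Demo -> 11am, DesignReview -> 10am, Budget -> 1pm, Roadmap -> 1pm, Triage -> 12pm.

4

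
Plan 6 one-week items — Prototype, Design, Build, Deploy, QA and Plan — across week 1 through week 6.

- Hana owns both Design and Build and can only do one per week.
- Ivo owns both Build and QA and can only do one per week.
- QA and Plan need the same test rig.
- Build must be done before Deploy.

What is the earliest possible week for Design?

week 1

Design at week 1 is achievable: Build -> week 2; Plan -> week 2; Deploy -> week 3; Design -> week 1; Prototype -> week 1; QA -> week 1.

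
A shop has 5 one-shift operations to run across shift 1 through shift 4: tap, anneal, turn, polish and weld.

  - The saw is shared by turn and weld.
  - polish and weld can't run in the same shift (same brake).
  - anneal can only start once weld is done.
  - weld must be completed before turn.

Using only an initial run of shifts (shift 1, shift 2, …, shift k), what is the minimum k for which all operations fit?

2

The precedence chain requires at least 2 distinct shifts.
2 works (last occupied shift: shift 2): for example polish -> shift 2, anneal -> shift 2, tap -> shift 1, weld -> shift 1, turn -> shift 2.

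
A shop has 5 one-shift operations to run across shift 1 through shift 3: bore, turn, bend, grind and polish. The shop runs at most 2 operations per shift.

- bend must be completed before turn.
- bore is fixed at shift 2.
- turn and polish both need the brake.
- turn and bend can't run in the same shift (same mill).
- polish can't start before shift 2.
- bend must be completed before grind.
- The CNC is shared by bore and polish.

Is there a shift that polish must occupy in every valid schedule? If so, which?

polish's window is shift 2–shift 3.
bore is fixed at shift 2, and polish can't share a shift with bore.
So polish must be shift 3.

shift 3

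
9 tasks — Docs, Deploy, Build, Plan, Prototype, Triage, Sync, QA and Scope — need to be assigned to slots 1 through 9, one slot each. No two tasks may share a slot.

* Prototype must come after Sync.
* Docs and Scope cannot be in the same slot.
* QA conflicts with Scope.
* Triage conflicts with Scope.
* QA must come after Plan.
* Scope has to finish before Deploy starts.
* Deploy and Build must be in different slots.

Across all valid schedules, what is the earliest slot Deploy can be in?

2

Precedence pushes Deploy to at least 2.
Deploy at 2 is achievable: Prototype -> 5, Deploy -> 2, Plan -> 3, Docs -> 7, QA -> 6, Triage -> 9, Scope -> 1, Build -> 8, Sync -> 4.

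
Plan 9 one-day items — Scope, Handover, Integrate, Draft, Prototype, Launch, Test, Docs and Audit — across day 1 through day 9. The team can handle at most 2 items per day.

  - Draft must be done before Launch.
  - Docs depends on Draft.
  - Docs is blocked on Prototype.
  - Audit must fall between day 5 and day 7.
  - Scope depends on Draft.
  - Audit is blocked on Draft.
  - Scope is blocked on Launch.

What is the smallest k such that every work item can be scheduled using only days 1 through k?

5 days

The precedence chain requires at least 3 distinct days.
With at most 2 per day and 9 work items, at least 5 days are needed.
Audit can't be placed before day 5, so the schedule must run through at least day 5.
5 works (last occupied day: day 5): for example Handover=day 3; Prototype=day 1; Launch=day 2; Integrate=day 4; Audit=day 5; Test=day 4; Draft=day 1; Scope=day 3; Docs=day 2.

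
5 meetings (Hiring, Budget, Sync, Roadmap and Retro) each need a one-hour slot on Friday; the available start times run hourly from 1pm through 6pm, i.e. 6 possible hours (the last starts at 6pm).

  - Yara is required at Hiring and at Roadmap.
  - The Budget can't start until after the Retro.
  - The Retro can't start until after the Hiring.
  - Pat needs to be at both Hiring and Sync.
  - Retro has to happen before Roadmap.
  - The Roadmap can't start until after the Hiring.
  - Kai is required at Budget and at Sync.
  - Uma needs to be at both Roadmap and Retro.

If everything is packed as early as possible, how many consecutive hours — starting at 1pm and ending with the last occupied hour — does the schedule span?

3

The precedence chain requires at least 3 distinct hours.
3 works (last occupied hour: 3pm): for example Roadmap=3pm; Retro=2pm; Hiring=1pm; Budget=3pm; Sync=2pm.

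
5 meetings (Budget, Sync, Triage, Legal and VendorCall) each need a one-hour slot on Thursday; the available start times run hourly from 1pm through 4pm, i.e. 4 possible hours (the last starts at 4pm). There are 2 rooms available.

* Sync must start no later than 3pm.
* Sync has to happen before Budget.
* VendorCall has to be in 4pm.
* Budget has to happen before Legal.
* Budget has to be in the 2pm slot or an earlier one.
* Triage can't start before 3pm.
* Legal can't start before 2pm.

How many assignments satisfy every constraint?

3

Enumerating: Sync -> 1pm, VendorCall -> 4pm, Legal -> 3pm, Triage -> 3pm, Budget -> 2pm | Legal in 4pm; Triage in 3pm; VendorCall in 4pm; Budget in 2pm; Sync in 1pm | Budget in 2pm, VendorCall in 4pm, Legal in 3pm, Triage in 4pm, Sync in 1pm.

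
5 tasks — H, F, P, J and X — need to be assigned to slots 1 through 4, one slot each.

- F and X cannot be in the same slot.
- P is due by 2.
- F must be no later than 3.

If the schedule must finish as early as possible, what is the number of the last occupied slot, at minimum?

Could 1 slot be enough, i.e. nothing placed later than 1? No: F's window within 1 slot is {1}; X can't share with F (1) → nothing is left.
So 1 slot is not enough.
2 works (last occupied slot: 2): for example X=2; F=1; H=1; J=1; P=1.

slot 2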